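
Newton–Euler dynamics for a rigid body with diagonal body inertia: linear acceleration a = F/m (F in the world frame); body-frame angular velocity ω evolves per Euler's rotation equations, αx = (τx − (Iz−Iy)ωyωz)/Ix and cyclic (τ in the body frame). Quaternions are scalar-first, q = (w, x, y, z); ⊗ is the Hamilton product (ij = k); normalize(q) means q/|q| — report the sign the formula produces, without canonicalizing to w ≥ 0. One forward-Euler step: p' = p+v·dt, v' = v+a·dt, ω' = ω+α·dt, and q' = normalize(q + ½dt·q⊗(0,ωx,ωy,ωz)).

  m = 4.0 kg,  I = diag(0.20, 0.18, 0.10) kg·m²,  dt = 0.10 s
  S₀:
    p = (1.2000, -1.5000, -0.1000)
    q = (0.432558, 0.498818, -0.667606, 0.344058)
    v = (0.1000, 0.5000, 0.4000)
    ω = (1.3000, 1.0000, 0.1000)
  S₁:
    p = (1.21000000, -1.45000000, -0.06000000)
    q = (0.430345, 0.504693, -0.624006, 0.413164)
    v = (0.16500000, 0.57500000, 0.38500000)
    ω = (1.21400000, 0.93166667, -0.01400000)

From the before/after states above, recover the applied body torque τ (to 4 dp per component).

ω₁ − ω₀ = (-0.08600000, -0.06833333, -0.11400000)
applied torque τ = (-0.1800, -0.1100, -0.1400)

τ = (-0.1800, -0.1100, -0.1400)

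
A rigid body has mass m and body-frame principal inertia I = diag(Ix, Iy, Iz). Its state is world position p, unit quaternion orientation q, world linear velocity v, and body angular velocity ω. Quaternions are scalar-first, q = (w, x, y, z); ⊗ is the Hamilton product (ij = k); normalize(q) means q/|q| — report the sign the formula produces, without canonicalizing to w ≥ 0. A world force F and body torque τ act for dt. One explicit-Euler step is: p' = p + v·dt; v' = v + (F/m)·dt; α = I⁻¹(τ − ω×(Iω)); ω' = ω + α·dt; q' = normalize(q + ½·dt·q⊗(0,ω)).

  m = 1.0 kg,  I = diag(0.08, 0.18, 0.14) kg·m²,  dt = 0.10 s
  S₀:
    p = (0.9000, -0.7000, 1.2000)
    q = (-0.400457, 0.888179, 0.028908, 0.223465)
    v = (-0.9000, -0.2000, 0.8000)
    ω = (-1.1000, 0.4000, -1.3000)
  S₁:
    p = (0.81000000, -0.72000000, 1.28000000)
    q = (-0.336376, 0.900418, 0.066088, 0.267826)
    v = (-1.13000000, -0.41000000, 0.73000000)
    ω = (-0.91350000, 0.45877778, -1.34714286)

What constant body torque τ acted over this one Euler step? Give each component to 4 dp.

τ = (0.1700, 0.0200, -0.1100)

ω₁ − ω₀ = (0.18650000, 0.05877778, -0.04714286)
I·α + gyro = (0.1700, 0.0200, -0.1100)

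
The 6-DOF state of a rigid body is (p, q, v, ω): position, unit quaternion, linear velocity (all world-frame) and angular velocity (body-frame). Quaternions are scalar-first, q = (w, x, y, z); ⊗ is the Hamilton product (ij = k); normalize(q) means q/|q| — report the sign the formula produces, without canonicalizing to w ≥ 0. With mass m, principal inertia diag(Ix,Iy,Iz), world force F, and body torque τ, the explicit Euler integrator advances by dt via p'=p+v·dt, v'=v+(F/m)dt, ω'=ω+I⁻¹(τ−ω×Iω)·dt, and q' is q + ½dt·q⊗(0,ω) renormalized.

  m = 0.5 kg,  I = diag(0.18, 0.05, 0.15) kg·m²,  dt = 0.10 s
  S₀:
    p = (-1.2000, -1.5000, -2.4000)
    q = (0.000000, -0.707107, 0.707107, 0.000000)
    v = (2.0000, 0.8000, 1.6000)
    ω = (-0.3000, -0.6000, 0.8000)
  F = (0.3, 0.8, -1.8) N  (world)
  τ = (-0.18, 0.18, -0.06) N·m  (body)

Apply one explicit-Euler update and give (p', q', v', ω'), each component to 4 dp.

angular accel α = (-0.7333, 3.7440, -0.2440)
ω + α·dt = (-0.3733, -0.2256, 0.7756)
2q̇ = q⊗(0,ω) = (0.2121321, 0.5656856, 0.5656856, 0.6363963)
q + ½dt·q⊗(0,ω), renormalized = (0.0106, -0.6779, 0.7344, 0.0318)
a = F/m = (0.6000, 1.6000, -3.6000)
new position p' = (-1.0000, -1.4200, -2.2400)
v' = v + a·dt = (2.0600, 0.9600, 1.2400)

p' = (-1.0000, -1.4200, -2.2400)
q' = (0.0106, -0.6779, 0.7344, 0.0318)
v' = (2.0600, 0.9600, 1.2400)
ω' = (-0.3733, -0.2256, 0.7756)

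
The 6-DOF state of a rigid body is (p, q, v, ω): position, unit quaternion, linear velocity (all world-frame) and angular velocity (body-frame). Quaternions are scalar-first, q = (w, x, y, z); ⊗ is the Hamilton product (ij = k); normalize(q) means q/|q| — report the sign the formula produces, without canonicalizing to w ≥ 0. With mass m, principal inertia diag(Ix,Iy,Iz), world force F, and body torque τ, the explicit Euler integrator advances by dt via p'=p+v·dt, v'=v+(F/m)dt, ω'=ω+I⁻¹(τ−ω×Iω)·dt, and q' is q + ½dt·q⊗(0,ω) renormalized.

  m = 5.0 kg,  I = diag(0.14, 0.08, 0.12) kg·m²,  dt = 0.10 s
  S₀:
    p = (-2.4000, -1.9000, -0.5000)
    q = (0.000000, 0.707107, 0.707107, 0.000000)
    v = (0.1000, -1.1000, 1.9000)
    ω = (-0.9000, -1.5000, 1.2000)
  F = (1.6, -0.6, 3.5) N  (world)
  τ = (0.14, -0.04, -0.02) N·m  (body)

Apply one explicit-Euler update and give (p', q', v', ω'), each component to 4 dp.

ω×(Iω) gyroscopic = (-0.0720, -0.0216, -0.0810)
(τ − ω×Iω)/I = (1.5143, -0.2300, 0.5083)
new body rate ω' = (-0.7486, -1.5230, 1.2508)
2q̇ = q⊗(0,ω) = (1.6970568, 0.8485284, -0.8485284, -0.4242642)
updated quaternion q' = (0.0844, 0.7454, 0.6610, -0.0211)
new position p' = (-2.3900, -2.0100, -0.3100)
v + (F/m)dt = (0.1320, -1.1120, 1.9700)

p' = (-2.3900, -2.0100, -0.3100)
q' = (0.0844, 0.7454, 0.6610, -0.0211)
v' = (0.1320, -1.1120, 1.9700)
ω' = (-0.7486, -1.5230, 1.2508)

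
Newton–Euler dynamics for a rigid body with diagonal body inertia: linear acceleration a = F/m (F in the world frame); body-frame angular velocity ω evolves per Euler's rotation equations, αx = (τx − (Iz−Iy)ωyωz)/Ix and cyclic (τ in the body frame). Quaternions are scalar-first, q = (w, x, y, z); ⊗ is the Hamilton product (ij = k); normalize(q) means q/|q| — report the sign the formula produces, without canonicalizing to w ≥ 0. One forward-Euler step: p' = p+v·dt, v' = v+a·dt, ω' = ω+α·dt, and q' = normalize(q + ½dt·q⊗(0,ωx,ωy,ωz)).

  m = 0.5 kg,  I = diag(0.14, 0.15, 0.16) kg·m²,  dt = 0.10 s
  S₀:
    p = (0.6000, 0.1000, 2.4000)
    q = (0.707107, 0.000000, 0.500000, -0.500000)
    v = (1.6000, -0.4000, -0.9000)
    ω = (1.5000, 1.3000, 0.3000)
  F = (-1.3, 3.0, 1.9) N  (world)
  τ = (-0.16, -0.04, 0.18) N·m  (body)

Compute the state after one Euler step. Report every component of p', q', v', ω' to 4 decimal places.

p' = (0.7600, 0.0600, 2.3100)
q' = (0.6787, 0.0926, 0.5059, -0.5243)
v' = (1.3400, 0.2000, -0.5200)
ω' = (1.3829, 1.2793, 0.4003)

α = I⁻¹(τ − ω×Iω) = (-1.1707, -0.2067, 1.0031)
ω + α·dt = (1.3829, 1.2793, 0.4003)
2q̇ = q⊗(0,ω) = (-0.5000000, 1.8606605, 0.1692391, -0.5378679)
updated quaternion q' = (0.6787, 0.0926, 0.5059, -0.5243)
linear accel F/m = (-2.6000, 6.0000, 3.8000)
p' = p + v·dt = (0.7600, 0.0600, 2.3100)
v + (F/m)dt = (1.3400, 0.2000, -0.5200)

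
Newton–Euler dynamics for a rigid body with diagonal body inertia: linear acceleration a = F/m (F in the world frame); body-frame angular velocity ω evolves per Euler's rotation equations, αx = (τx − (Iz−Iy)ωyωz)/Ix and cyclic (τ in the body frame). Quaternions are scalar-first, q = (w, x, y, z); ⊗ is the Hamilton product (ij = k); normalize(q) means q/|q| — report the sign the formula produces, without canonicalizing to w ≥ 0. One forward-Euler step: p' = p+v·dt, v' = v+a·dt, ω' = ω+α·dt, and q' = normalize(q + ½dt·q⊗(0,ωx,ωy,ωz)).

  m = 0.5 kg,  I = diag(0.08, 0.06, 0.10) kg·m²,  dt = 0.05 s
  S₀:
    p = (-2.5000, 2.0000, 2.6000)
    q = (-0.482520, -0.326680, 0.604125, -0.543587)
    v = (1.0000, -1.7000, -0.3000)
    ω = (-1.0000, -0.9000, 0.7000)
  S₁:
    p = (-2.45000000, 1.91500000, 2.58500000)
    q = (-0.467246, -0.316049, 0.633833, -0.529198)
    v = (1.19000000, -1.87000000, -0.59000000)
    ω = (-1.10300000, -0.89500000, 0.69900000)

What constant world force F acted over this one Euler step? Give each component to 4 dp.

F = (1.9000, -1.7000, -2.9000)

v₁ − v₀ = (0.19000000, -0.17000000, -0.29000000)
m·(v₁−v₀)/dt = (1.9000, -1.7000, -2.9000)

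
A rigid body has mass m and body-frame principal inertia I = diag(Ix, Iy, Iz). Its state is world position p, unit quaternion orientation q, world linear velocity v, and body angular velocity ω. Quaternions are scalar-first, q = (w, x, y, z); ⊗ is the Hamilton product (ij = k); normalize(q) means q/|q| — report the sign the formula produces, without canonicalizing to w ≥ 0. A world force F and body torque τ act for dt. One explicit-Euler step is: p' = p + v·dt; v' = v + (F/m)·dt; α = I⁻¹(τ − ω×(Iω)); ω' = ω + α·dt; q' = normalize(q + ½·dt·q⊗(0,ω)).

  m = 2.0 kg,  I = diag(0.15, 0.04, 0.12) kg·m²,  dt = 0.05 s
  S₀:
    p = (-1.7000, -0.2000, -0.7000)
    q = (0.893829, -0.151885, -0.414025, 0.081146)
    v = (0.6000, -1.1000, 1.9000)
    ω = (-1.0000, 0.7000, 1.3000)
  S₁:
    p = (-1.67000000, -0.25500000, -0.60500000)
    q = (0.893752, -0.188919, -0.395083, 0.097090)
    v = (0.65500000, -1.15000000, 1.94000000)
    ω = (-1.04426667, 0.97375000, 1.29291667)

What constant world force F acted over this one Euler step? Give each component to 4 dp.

Δv = v₁−v₀ = (0.05500000, -0.05000000, 0.04000000)
F = m·Δv/dt = (2.2000, -2.0000, 1.6000)

F = (2.2000, -2.0000, 1.6000)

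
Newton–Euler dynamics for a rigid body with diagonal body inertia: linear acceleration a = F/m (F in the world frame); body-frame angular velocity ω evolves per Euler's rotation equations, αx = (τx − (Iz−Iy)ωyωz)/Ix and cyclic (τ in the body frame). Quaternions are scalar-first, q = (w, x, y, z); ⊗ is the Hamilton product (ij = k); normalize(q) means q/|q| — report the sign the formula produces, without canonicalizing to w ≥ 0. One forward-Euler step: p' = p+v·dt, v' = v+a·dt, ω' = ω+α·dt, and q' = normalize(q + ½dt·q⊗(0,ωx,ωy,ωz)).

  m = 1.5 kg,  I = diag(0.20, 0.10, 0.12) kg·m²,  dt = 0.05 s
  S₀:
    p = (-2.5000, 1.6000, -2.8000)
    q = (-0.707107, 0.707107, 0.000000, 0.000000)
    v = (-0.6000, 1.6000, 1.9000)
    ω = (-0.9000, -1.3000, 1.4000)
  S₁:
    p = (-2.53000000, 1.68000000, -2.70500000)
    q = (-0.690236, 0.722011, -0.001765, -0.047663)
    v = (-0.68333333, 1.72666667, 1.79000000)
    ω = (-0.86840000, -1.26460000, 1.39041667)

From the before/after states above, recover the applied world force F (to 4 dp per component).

Δv = v₁−v₀ = (-0.08333333, 0.12666667, -0.11000000)
F = m·Δv/dt = (-2.5000, 3.8000, -3.3000)

F = (-2.5000, 3.8000, -3.3000)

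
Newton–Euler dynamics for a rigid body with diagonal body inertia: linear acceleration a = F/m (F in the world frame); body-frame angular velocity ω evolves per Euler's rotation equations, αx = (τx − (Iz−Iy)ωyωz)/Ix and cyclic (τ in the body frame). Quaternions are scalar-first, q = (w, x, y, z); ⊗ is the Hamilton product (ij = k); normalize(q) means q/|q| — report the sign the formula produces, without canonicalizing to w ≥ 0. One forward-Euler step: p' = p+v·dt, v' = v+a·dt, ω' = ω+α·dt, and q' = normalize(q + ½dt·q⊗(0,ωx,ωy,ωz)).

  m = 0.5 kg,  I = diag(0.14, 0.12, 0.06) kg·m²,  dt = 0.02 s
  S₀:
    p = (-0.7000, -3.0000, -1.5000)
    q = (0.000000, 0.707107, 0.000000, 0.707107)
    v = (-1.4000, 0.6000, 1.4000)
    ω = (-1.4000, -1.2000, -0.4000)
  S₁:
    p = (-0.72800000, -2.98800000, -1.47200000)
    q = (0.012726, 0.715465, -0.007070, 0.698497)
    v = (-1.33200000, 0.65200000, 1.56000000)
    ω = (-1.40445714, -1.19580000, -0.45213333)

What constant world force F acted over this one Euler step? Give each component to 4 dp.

v₁ − v₀ = (0.06800000, 0.05200000, 0.16000000)
F = m·Δv/dt = (1.7000, 1.3000, 4.0000)

F = (1.7000, 1.3000, 4.0000)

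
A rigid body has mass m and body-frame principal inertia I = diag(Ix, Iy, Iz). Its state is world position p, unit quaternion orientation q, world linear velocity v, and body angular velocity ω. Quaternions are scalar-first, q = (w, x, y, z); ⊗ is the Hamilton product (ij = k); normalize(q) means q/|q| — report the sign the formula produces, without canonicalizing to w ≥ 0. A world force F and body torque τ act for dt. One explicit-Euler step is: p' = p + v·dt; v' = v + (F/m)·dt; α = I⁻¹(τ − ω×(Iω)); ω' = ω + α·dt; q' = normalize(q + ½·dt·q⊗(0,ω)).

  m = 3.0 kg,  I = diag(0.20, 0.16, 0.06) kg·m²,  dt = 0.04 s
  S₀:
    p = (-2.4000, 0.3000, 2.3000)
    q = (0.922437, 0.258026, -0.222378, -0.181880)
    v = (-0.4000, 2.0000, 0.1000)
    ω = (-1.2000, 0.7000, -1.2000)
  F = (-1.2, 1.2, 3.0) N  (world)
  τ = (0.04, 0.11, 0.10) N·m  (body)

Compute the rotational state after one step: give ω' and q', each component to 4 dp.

ω' = (-1.2088, 0.6771, -1.1557)
q' = (0.9268, 0.2436, -0.1988, -0.2056)

precession coupling ω×(Iω) = (0.0840, 0.2016, 0.0336)
angular accel α = (-0.2200, -0.5725, 1.1067)
new body rate ω' = (-1.2088, 0.6771, -1.1557)
q⊗(0,ω) = (0.2470398, -0.7127548, 1.1735931, -1.1931598)
updated quaternion q' = (0.9268, 0.2436, -0.1988, -0.2056)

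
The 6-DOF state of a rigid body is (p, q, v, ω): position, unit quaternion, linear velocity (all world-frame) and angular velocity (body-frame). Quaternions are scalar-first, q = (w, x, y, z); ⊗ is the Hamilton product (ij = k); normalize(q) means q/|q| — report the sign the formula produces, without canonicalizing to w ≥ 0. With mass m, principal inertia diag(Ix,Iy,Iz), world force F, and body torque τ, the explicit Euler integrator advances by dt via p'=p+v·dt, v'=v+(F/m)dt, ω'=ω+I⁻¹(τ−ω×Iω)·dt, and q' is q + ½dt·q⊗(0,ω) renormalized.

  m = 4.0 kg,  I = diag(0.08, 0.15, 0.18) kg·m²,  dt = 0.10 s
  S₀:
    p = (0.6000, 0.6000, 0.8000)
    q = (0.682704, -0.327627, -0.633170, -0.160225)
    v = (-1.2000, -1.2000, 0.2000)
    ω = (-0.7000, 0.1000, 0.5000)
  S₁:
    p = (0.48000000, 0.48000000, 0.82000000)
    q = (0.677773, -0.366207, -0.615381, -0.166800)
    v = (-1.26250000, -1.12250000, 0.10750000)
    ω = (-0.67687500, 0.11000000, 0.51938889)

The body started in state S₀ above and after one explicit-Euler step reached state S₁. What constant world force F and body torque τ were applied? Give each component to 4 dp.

ω₁ − ω₀ = (0.02312500, 0.01000000, 0.01938889)
precession coupling = (0.0015, 0.0350, -0.0049)
τ = I·(Δω/dt) + ω₀×(Iω₀) = (0.0200, 0.0500, 0.0300)
v₁ − v₀ = (-0.06250000, 0.07750000, -0.09250000)
F = m·Δv/dt = (-2.5000, 3.1000, -3.7000)

F = (-2.5000, 3.1000, -3.7000)
τ = (0.0200, 0.0500, 0.0300)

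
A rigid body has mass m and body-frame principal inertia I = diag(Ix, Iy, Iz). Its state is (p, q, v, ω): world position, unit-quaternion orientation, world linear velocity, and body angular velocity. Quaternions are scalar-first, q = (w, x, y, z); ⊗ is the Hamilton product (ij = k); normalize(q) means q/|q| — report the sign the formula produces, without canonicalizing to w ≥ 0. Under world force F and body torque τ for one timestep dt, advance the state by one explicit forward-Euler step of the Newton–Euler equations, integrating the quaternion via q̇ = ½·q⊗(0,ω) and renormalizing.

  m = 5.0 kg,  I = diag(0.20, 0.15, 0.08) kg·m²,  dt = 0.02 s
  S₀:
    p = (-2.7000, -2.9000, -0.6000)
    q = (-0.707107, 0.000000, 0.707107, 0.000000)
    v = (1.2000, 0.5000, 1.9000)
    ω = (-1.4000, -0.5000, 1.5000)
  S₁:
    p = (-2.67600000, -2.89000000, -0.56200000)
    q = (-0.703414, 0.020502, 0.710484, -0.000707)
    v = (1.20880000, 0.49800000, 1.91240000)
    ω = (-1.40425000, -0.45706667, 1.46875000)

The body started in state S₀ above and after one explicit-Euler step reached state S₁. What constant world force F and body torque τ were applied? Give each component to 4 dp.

Δω = ω₁−ω₀ = (-0.00425000, 0.04293333, -0.03125000)
I·α + gyro = (0.0100, 0.0700, -0.1600)
v₁ − v₀ = (0.00880000, -0.00200000, 0.01240000)
F = m·Δv/dt = (2.2000, -0.5000, 3.1000)

F = (2.2000, -0.5000, 3.1000)
τ = (0.0100, 0.0700, -0.1600)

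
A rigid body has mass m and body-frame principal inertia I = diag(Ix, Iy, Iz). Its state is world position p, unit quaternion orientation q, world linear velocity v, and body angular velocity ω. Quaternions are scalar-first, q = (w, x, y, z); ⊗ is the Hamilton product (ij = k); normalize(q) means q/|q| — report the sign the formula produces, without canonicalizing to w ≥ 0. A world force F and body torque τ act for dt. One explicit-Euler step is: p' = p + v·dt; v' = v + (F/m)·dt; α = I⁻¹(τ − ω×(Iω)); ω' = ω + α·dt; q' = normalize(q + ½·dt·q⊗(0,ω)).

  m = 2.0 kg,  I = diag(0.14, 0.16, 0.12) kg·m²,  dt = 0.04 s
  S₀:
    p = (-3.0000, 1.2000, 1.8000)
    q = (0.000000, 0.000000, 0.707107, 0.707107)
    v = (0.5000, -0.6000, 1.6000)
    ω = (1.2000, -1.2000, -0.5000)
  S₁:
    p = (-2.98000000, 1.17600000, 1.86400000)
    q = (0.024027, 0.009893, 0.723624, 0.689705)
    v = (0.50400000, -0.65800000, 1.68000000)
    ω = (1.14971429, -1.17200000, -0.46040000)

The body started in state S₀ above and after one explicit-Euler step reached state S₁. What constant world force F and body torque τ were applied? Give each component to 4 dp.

Δv = v₁−v₀ = (0.00400000, -0.05800000, 0.08000000)
F = m·Δv/dt = (0.2000, -2.9000, 4.0000)
ω₁ − ω₀ = (-0.05028571, 0.02800000, 0.03960000)
I·α + gyro = (-0.2000, 0.1000, 0.0900)

F = (0.2000, -2.9000, 4.0000)
τ = (-0.2000, 0.1000, 0.0900)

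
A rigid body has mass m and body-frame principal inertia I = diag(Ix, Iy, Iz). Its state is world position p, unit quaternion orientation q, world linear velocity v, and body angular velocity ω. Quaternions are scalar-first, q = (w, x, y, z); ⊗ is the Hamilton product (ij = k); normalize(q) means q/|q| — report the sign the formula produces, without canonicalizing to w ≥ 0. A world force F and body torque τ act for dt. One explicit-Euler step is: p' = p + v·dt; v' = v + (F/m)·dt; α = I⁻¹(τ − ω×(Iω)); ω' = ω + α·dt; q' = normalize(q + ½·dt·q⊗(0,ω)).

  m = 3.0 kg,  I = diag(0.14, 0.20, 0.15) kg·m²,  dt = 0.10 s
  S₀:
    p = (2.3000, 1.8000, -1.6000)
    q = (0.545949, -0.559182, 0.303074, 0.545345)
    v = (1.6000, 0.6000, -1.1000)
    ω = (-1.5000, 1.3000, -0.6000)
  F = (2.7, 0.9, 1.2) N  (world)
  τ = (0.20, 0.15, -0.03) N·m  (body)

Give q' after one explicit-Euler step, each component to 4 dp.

2q̇ = q⊗(0,ω) = (-0.9055622, -1.7097164, -0.4437930, -0.5998950)
updated quaternion q' = (0.4980, -0.6412, 0.2794, 0.5126)

q' = (0.4980, -0.6412, 0.2794, 0.5126)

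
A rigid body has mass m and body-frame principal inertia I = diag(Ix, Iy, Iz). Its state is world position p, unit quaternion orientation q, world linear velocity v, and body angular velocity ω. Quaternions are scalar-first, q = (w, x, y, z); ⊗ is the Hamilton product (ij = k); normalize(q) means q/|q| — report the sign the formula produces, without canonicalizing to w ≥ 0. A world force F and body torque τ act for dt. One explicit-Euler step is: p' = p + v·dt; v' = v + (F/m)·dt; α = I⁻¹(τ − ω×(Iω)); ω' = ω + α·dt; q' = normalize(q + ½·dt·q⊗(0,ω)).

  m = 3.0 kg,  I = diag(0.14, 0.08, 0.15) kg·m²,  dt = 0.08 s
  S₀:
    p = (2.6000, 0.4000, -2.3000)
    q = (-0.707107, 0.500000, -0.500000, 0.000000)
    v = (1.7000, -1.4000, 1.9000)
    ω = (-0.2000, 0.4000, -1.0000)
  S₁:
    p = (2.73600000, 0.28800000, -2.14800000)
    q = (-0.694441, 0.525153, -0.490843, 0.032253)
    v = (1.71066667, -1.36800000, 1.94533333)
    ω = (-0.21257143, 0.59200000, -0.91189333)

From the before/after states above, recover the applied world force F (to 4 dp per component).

F = (0.4000, 1.2000, 1.7000)

v₁ − v₀ = (0.01066667, 0.03200000, 0.04533333)
m·(v₁−v₀)/dt = (0.4000, 1.2000, 1.7000)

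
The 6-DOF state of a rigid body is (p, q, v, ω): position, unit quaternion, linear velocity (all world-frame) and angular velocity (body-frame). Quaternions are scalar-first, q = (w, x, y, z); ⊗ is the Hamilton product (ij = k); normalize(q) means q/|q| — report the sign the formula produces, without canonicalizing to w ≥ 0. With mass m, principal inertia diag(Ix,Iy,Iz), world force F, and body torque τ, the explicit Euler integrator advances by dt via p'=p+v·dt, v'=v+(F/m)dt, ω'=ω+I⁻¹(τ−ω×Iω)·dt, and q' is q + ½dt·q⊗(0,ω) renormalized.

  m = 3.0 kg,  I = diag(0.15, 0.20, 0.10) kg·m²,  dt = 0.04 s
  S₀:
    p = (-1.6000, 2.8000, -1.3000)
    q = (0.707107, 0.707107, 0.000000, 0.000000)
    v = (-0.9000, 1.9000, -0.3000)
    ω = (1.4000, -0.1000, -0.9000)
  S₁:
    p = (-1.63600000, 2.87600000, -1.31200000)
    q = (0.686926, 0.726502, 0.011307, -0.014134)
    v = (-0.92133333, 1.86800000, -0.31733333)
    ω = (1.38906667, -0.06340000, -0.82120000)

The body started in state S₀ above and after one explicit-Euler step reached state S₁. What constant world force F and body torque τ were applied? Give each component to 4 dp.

F = (-1.6000, -2.4000, -1.3000)
τ = (-0.0500, 0.1200, 0.1900)

velocity change Δv = (-0.02133333, -0.03200000, -0.01733333)
m·(v₁−v₀)/dt = (-1.6000, -2.4000, -1.3000)
ω₁ − ω₀ = (-0.01093333, 0.03660000, 0.07880000)
gyro term ω₀×Iω₀ = (-0.0090, -0.0630, -0.0070)
τ = I·(Δω/dt) + ω₀×(Iω₀) = (-0.0500, 0.1200, 0.1900)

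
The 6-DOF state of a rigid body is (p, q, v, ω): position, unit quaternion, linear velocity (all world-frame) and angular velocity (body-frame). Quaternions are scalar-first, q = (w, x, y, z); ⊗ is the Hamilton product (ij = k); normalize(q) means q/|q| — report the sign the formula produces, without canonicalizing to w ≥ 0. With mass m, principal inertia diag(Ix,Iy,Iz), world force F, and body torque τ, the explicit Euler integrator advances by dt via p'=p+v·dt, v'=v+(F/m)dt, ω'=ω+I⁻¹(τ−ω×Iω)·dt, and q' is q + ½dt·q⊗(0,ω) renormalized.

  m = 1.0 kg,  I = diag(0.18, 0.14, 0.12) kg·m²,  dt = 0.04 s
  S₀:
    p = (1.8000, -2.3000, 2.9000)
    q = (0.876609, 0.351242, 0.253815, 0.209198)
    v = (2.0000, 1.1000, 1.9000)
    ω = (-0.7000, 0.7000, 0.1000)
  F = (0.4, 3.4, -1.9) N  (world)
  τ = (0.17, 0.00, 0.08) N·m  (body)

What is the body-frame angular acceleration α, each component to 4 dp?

precession coupling ω×(Iω) = (-0.0014, -0.0042, 0.0196)
(τ − ω×Iω)/I = (0.9522, 0.0300, 0.5033)

α = (0.9522, 0.0300, 0.5033)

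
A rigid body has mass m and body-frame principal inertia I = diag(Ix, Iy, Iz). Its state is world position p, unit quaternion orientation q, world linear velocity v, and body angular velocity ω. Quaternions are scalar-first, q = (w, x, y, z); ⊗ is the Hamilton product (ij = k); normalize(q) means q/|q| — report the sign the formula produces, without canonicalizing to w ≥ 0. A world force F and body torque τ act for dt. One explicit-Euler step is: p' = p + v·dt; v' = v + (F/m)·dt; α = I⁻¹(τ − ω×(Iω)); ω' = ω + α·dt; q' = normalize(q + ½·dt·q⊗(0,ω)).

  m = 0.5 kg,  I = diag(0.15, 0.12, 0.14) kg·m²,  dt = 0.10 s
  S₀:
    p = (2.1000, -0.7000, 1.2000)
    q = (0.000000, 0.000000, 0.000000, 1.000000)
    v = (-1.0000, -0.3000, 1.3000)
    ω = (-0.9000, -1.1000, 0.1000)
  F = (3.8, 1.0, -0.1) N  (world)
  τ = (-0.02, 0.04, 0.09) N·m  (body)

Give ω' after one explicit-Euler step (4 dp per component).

precession coupling ω×(Iω) = (-0.0022, -0.0009, -0.0297)
α = I⁻¹(τ − ω×Iω) = (-0.1187, 0.3408, 0.8550)
ω + α·dt = (-0.9119, -1.0659, 0.1855)

ω' = (-0.9119, -1.0659, 0.1855)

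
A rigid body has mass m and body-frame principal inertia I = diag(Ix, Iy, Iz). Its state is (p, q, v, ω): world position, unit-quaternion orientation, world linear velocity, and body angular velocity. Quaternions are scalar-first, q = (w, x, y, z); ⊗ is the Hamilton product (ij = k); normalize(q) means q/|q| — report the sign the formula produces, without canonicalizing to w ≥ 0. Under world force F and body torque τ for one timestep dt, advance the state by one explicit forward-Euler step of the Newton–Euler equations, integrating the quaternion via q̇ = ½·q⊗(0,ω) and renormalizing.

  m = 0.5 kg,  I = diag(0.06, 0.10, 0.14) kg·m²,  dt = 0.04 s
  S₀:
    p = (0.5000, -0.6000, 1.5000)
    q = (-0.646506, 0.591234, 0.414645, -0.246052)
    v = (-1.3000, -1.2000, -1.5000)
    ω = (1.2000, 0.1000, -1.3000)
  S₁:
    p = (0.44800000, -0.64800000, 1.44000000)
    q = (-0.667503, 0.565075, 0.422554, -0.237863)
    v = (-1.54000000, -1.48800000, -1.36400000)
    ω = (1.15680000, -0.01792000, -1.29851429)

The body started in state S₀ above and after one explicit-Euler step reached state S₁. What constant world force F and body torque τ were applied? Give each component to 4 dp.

F = (-3.0000, -3.6000, 1.7000)
τ = (-0.0700, -0.1700, 0.0100)

Δω = ω₁−ω₀ = (-0.04320000, -0.11792000, 0.00148571)
ω₀×(Iω₀) = (-0.0052, 0.1248, 0.0048)
τ = I·(Δω/dt) + ω₀×(Iω₀) = (-0.0700, -0.1700, 0.0100)
v₁ − v₀ = (-0.24000000, -0.28800000, 0.13600000)
F = m·Δv/dt = (-3.0000, -3.6000, 1.7000)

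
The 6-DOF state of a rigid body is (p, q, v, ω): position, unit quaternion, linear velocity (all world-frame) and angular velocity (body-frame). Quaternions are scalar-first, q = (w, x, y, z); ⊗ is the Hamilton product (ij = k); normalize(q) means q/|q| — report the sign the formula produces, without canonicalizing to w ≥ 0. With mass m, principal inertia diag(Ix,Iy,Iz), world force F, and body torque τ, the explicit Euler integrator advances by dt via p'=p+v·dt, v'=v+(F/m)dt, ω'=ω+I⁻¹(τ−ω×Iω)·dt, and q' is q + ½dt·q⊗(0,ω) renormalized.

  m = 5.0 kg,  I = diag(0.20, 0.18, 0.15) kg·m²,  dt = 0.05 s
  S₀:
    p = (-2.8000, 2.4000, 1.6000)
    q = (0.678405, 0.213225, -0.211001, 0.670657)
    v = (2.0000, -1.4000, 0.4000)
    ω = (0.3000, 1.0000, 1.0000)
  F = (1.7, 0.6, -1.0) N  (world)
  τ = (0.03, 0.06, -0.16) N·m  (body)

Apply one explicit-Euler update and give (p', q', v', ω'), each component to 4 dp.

p' = (-2.7000, 2.3300, 1.6200)
q' = (0.6649, 0.1961, -0.1942, 0.6941)
v' = (2.0170, -1.3940, 0.3900)
ω' = (0.3150, 1.0125, 0.9487)

α = I⁻¹(τ − ω×Iω) = (0.3000, 0.2500, -1.0267)
ω + α·dt = (0.3150, 1.0125, 0.9487)
Hamilton product q⊗(0,ω) = (-0.5236235, -0.6781365, 0.6663771, 0.9549303)
updated quaternion q' = (0.6649, 0.1961, -0.1942, 0.6941)
p + v·dt = (-2.7000, 2.3300, 1.6200)
v' = v + a·dt = (2.0170, -1.3940, 0.3900)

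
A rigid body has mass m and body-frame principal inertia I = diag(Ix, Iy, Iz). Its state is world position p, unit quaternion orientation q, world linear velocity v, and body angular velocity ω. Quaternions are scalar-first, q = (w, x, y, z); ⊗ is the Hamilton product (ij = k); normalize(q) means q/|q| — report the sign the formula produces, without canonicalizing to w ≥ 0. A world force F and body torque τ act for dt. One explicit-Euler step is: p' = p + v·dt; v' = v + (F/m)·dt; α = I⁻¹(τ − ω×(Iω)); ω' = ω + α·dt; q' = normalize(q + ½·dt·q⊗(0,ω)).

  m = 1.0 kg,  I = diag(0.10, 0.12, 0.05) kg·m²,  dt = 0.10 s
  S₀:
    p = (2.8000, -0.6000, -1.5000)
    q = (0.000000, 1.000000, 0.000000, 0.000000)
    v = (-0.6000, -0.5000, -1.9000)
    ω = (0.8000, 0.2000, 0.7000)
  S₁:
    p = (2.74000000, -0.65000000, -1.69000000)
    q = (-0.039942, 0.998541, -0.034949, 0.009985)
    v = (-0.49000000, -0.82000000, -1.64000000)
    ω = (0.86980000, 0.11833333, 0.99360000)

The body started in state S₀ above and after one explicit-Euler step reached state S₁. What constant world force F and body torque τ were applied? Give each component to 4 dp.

F = (1.1000, -3.2000, 2.6000)
τ = (0.0600, -0.0700, 0.1500)

Δω = ω₁−ω₀ = (0.06980000, -0.08166667, 0.29360000)
applied torque τ = (0.0600, -0.0700, 0.1500)
v₁ − v₀ = (0.11000000, -0.32000000, 0.26000000)
applied force F = (1.1000, -3.2000, 2.6000)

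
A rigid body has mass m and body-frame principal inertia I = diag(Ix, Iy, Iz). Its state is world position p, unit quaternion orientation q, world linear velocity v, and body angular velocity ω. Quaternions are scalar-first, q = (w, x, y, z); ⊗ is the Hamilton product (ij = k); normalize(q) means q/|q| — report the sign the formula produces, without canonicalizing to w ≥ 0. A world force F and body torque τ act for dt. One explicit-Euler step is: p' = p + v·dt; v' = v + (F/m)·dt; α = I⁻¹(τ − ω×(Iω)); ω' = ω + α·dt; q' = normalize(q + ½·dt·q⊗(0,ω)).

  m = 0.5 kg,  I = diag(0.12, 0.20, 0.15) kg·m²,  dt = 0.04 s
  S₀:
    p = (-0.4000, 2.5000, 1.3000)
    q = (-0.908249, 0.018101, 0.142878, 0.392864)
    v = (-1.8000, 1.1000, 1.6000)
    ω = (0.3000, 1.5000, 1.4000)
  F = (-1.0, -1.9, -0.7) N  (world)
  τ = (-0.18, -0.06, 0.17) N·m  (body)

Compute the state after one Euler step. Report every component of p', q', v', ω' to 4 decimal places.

p + v·dt = (-0.4720, 2.5440, 1.3640)
v + (F/m)dt = (-1.8800, 0.9480, 1.5440)
precession coupling ω×(Iω) = (-0.1050, -0.0126, 0.0360)
angular accel α = (-0.6250, -0.2370, 0.8933)
ω + α·dt = (0.2750, 1.4905, 1.4357)
q⊗(0,ω) = (-0.7697569, -0.6617415, -1.2698557, -1.2872605)
q + ½dt·q⊗(0,ω), renormalized = (-0.9229, 0.0049, 0.1174, 0.3668)

p' = (-0.4720, 2.5440, 1.3640)
q' = (-0.9229, 0.0049, 0.1174, 0.3668)
v' = (-1.8800, 0.9480, 1.5440)
ω' = (0.2750, 1.4905, 1.4357)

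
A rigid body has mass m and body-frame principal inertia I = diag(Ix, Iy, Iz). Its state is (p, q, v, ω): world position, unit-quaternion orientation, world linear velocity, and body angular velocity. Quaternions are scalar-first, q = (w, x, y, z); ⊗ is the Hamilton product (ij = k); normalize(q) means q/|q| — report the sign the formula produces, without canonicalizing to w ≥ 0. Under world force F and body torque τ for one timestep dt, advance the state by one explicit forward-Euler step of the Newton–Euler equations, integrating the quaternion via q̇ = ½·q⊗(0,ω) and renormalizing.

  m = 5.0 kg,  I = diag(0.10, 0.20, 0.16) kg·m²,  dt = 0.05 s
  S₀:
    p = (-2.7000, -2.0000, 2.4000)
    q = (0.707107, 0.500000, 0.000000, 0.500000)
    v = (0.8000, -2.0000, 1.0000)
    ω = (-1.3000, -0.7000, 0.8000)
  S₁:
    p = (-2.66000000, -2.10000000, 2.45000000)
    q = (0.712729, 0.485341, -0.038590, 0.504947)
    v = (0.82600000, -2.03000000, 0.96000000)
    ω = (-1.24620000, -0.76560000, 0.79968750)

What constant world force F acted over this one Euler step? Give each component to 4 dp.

velocity change Δv = (0.02600000, -0.03000000, -0.04000000)
F = m·Δv/dt = (2.6000, -3.0000, -4.0000)

F = (2.6000, -3.0000, -4.0000)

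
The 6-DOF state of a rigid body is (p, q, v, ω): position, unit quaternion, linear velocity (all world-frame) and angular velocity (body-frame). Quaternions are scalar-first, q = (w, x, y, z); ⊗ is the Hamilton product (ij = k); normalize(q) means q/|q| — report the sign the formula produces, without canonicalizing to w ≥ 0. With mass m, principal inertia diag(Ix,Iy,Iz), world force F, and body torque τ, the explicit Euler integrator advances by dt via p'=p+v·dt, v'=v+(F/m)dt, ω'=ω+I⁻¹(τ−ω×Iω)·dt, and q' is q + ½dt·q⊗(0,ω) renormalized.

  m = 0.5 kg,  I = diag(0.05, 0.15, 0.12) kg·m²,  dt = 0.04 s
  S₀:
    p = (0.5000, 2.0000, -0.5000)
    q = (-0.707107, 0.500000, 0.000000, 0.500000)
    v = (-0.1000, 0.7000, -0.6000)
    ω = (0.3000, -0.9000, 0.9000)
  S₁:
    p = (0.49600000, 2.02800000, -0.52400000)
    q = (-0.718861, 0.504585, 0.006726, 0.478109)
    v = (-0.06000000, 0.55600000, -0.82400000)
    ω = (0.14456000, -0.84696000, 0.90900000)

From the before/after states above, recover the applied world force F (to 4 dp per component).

v₁ − v₀ = (0.04000000, -0.14400000, -0.22400000)
m·(v₁−v₀)/dt = (0.5000, -1.8000, -2.8000)

F = (0.5000, -1.8000, -2.8000)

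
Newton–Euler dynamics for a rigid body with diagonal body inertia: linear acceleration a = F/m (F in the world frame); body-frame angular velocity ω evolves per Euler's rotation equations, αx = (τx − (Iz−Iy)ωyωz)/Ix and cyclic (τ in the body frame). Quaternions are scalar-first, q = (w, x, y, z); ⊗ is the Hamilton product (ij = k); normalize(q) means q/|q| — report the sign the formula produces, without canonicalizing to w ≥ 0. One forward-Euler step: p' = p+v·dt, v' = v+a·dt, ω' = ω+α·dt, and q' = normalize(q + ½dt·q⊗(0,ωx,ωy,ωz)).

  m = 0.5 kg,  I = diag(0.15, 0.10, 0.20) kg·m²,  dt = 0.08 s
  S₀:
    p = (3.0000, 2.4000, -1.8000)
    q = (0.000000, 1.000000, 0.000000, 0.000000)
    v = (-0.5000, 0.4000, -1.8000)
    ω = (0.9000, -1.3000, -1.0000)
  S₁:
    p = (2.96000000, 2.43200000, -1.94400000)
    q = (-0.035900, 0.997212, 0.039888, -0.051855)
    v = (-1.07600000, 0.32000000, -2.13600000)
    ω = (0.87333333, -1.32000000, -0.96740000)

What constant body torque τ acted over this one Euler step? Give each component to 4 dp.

Δω = ω₁−ω₀ = (-0.02666667, -0.02000000, 0.03260000)
gyro term ω₀×Iω₀ = (0.1300, 0.0450, 0.0585)
τ = I·(Δω/dt) + ω₀×(Iω₀) = (0.0800, 0.0200, 0.1400)

τ = (0.0800, 0.0200, 0.1400)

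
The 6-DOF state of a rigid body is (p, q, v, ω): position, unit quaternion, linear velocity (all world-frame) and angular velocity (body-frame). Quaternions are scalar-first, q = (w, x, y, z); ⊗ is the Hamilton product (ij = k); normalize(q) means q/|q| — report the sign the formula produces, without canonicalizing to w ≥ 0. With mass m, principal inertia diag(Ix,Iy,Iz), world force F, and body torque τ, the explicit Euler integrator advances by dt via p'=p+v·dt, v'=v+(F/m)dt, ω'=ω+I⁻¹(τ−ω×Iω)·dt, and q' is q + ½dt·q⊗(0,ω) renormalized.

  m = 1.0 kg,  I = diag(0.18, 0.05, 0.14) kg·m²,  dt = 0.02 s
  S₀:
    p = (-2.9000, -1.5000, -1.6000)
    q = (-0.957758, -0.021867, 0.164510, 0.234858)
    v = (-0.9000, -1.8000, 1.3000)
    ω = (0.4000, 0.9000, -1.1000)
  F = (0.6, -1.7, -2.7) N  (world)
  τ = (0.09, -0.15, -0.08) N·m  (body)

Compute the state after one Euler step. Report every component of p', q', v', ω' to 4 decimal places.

p' = (-2.9180, -1.5360, -1.5740)
q' = (-0.9565, -0.0296, 0.1566, 0.2445)
v' = (-0.8880, -1.8340, 1.2460)
ω' = (0.4199, 0.8470, -1.1047)

new position p' = (-2.9180, -1.5360, -1.5740)
new velocity v' = (-0.8880, -1.8340, 1.2460)
precession coupling ω×(Iω) = (-0.0891, -0.0176, -0.0468)
(τ − ω×Iω)/I = (0.9950, -2.6480, -0.2371)
ω + α·dt = (0.4199, 0.8470, -1.1047)
Hamilton product q⊗(0,ω) = (0.1190316, -0.7754364, -0.7920927, 0.9680495)
q' = normalize(q + ½dt·q⊗(0,ω)) = (-0.9565, -0.0296, 0.1566, 0.2445)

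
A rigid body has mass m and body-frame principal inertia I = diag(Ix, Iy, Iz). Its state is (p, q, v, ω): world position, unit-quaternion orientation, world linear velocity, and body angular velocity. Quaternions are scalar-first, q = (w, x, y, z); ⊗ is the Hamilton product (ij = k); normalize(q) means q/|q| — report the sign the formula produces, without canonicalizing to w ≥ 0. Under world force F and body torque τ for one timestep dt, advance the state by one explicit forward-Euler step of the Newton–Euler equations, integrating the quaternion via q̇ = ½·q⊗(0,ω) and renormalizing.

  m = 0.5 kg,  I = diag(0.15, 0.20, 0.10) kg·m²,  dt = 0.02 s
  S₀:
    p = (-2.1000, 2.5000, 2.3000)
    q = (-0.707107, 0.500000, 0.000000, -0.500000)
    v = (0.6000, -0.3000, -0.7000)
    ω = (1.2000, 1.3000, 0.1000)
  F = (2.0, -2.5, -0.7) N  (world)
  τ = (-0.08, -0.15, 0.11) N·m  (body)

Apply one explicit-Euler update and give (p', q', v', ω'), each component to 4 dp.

p' = (-2.0880, 2.4940, 2.2860)
q' = (-0.7125, 0.4979, -0.0157, -0.4941)
v' = (0.6800, -0.4000, -0.7280)
ω' = (1.1911, 1.2844, 0.1064)

p + v·dt = (-2.0880, 2.4940, 2.2860)
new velocity v' = (0.6800, -0.4000, -0.7280)
ω×(Iω) gyroscopic = (-0.0130, 0.0060, 0.0780)
angular accel α = (-0.4467, -0.7800, 0.3200)
new body rate ω' = (1.1911, 1.2844, 0.1064)
2q̇ = q⊗(0,ω) = (-0.5500000, -0.1985284, -1.5692391, 0.5792893)
q + ½dt·q⊗(0,ω), renormalized = (-0.7125, 0.4979, -0.0157, -0.4941)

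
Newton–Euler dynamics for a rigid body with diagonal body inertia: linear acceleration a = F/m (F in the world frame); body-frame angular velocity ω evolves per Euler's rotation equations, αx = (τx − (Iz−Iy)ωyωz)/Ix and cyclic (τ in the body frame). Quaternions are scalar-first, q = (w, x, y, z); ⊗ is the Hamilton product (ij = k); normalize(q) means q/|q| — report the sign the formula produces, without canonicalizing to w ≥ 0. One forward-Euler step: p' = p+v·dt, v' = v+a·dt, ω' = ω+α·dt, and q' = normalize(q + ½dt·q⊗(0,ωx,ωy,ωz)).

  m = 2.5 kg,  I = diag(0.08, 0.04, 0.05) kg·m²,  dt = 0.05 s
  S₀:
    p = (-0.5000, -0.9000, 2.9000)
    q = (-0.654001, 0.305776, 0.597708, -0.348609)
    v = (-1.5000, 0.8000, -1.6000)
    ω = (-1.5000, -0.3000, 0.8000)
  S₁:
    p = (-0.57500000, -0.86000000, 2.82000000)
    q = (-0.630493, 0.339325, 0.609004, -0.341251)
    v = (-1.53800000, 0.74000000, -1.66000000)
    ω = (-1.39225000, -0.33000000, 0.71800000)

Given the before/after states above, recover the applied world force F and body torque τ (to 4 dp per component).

F = (-1.9000, -3.0000, -3.0000)
τ = (0.1700, -0.0600, -0.1000)

ω₁ − ω₀ = (0.10775000, -0.03000000, -0.08200000)
gyro term ω₀×Iω₀ = (-0.0024, -0.0360, -0.0180)
I·α + gyro = (0.1700, -0.0600, -0.1000)
Δv = v₁−v₀ = (-0.03800000, -0.06000000, -0.06000000)
applied force F = (-1.9000, -3.0000, -3.0000)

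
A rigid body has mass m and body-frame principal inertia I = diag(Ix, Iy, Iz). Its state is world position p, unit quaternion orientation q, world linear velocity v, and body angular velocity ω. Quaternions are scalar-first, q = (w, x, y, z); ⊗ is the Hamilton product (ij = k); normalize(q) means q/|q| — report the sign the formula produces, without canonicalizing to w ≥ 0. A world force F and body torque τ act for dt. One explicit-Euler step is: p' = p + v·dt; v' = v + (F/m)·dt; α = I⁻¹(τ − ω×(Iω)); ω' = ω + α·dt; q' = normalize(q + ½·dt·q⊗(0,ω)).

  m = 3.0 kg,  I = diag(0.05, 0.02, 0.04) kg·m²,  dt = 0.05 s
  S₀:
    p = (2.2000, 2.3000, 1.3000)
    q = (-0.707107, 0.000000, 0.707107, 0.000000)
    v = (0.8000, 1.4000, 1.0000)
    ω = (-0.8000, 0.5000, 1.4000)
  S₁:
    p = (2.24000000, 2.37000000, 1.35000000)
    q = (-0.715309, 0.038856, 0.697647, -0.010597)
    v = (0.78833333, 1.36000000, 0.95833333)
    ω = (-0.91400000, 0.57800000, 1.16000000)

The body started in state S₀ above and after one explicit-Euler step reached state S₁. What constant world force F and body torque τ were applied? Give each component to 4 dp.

Δv = v₁−v₀ = (-0.01166667, -0.04000000, -0.04166667)
applied force F = (-0.7000, -2.4000, -2.5000)
Δω = ω₁−ω₀ = (-0.11400000, 0.07800000, -0.24000000)
gyro term ω₀×Iω₀ = (0.0140, -0.0112, 0.0120)
I·α + gyro = (-0.1000, 0.0200, -0.1800)

F = (-0.7000, -2.4000, -2.5000)
τ = (-0.1000, 0.0200, -0.1800)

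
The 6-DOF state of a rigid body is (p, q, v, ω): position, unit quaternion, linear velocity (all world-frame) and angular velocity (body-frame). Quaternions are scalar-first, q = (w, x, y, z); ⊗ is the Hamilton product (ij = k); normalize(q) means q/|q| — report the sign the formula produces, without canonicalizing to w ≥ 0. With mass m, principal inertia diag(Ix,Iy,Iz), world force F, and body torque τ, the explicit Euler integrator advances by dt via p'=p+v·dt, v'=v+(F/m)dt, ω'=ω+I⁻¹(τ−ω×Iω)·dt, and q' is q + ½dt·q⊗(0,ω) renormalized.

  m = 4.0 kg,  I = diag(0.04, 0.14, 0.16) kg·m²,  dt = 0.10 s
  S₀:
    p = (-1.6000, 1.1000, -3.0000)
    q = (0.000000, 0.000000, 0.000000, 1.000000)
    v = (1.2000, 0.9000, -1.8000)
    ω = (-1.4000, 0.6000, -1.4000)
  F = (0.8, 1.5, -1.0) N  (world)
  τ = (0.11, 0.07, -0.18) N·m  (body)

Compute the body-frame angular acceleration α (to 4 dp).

α = (3.1700, 2.1800, -0.6000)

gyro term ω×Iω = (-0.0168, -0.2352, -0.0840)
α = I⁻¹(τ − ω×Iω) = (3.1700, 2.1800, -0.6000)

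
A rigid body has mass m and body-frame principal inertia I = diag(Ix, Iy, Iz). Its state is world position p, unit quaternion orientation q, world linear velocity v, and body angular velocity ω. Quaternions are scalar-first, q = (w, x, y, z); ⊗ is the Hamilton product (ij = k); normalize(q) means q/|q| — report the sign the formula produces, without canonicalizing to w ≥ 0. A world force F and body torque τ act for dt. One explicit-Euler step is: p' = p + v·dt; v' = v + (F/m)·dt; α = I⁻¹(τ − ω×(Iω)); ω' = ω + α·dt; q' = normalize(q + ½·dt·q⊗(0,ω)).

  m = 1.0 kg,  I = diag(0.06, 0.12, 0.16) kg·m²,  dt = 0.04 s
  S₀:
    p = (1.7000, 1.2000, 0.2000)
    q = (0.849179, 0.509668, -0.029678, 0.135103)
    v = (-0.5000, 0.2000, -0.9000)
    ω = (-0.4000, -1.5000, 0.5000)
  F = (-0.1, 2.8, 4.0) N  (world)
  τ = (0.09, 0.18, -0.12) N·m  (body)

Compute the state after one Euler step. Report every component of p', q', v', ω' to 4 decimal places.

p' = (1.6800, 1.2080, 0.1640)
q' = (0.8506, 0.5064, -0.0613, 0.1280)
v' = (-0.5040, 0.3120, -0.7400)
ω' = (-0.3200, -1.4467, 0.4610)

new position p' = (1.6800, 1.2080, 0.1640)
v + (F/m)dt = (-0.5040, 0.3120, -0.7400)
gyro term ω×Iω = (-0.0300, 0.0200, 0.0360)
α = I⁻¹(τ − ω×Iω) = (2.0000, 1.3333, -0.9750)
ω + α·dt = (-0.3200, -1.4467, 0.4610)
q⊗(0,ω) = (0.0917987, -0.1518561, -1.5826437, -0.3517837)
q' = normalize(q + ½dt·q⊗(0,ω)) = (0.8506, 0.5064, -0.0613, 0.1280)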